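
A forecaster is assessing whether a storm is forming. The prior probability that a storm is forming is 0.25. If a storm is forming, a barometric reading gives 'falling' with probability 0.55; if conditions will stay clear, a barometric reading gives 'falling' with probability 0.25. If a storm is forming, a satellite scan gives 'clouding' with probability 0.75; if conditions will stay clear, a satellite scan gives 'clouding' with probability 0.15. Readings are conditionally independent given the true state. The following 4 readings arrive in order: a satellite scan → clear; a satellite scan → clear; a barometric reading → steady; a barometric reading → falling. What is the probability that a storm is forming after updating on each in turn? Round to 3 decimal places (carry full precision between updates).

Each posterior becomes the prior for the next update.
After a satellite scan='clear': P(storm) = 0.25·0.2500 / (0.25·0.2500 + 0.85·0.7500) ≈ 0.0893
After a satellite scan='clear': P(storm) = 0.25·0.0893 / (0.25·0.0893 + 0.85·0.9107) ≈ 0.0280
After a barometric reading='steady': P(storm) = 0.45·0.0280 / (0.45·0.0280 + 0.75·0.9720) ≈ 0.0170
After a barometric reading='falling': P(storm) = 0.55·0.0170 / (0.55·0.0170 + 0.25·0.9830) ≈ 0.0367

0.037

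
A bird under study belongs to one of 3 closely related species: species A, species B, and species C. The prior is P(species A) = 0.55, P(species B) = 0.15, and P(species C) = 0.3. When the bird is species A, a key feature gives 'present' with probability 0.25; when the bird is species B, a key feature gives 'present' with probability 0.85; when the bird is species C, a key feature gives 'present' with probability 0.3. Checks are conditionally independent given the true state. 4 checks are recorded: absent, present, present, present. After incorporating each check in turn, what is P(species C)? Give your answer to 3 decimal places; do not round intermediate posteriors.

After 'absent': normaliser = 0.75·0.5500 + 0.15·0.1500 + 0.7·0.3000; P(species A) ≈ 0.6395, P(species B) ≈ 0.0349, P(species C) ≈ 0.3256
After 'present': normaliser = 0.25·0.6395 + 0.85·0.0349 + 0.3·0.3256; P(species A) ≈ 0.5567, P(species B) ≈ 0.1032, P(species C) ≈ 0.3401
After 'present': normaliser = 0.25·0.5567 + 0.85·0.1032 + 0.3·0.3401; P(species A) ≈ 0.4231, P(species B) ≈ 0.2668, P(species C) ≈ 0.3102
After 'present': normaliser = 0.25·0.4231 + 0.85·0.2668 + 0.3·0.3102; P(species A) ≈ 0.2485, P(species B) ≈ 0.5328, P(species C) ≈ 0.2186

0.219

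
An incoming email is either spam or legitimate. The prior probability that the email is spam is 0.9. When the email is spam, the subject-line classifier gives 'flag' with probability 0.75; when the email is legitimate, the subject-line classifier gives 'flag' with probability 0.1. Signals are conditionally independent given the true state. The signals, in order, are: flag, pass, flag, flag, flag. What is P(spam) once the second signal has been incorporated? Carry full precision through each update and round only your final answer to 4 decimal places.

0.9494

After 'flag': P(spam) = 0.75·0.9000 / (0.75·0.9000 + 0.1·0.1000) ≈ 0.9854
After 'pass': P(spam) = 0.25·0.9854 / (0.25·0.9854 + 0.9·0.0146) ≈ 0.9494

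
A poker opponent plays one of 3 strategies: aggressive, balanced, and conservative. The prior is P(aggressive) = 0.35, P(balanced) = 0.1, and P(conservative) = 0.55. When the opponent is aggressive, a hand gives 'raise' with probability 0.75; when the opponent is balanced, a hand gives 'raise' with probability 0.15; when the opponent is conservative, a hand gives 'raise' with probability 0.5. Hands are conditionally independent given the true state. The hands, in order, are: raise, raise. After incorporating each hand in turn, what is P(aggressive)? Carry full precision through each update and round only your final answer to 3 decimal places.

0.585

Each posterior becomes the prior for the next update.
After 'raise': normaliser = 0.75·0.3500 + 0.15·0.1000 + 0.5·0.5500; P(aggressive) ≈ 0.4751, P(balanced) ≈ 0.0271, P(conservative) ≈ 0.4977
After 'raise': normaliser = 0.75·0.4751 + 0.15·0.0271 + 0.5·0.4977; P(aggressive) ≈ 0.5848, P(balanced) ≈ 0.0067, P(conservative) ≈ 0.4085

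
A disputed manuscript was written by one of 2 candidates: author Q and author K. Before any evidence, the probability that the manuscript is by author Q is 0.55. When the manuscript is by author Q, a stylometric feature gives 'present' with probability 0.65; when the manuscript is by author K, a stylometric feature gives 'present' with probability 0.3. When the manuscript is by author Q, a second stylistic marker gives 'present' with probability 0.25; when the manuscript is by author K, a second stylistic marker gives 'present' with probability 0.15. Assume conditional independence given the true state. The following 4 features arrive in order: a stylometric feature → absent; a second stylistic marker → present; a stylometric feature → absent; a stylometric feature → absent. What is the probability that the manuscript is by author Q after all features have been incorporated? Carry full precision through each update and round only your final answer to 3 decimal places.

Each posterior becomes the prior for the next update.
After a stylometric feature='absent': P(author Q) = 0.35·0.5500 / (0.35·0.5500 + 0.7·0.4500) ≈ 0.3793
After a second stylistic marker='present': P(author Q) = 0.25·0.3793 / (0.25·0.3793 + 0.15·0.6207) ≈ 0.5046
After a stylometric feature='absent': P(author Q) = 0.35·0.5046 / (0.35·0.5046 + 0.7·0.4954) ≈ 0.3374
After a stylometric feature='absent': P(author Q) = 0.35·0.3374 / (0.35·0.3374 + 0.7·0.6626) ≈ 0.2030

0.203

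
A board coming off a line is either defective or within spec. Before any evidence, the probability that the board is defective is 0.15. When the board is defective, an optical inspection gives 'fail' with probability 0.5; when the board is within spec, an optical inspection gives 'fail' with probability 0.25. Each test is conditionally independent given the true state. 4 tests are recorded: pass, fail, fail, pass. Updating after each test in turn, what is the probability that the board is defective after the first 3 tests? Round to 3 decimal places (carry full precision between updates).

0.320

Apply Bayes' rule sequentially, carrying P(defective) forward.
After 'pass': P(defective) = 0.5·0.1500 / (0.5·0.1500 + 0.75·0.8500) ≈ 0.1053
After 'fail': P(defective) = 0.5·0.1053 / (0.5·0.1053 + 0.25·0.8947) ≈ 0.1905
After 'fail': P(defective) = 0.5·0.1905 / (0.5·0.1905 + 0.25·0.8095) ≈ 0.3200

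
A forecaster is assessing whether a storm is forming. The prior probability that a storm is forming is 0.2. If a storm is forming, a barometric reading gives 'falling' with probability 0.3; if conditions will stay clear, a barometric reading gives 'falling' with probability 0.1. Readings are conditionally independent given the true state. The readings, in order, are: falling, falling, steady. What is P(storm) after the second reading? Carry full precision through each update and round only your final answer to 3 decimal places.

0.692

After 'falling': P(storm) = 0.3·0.2000 / (0.3·0.2000 + 0.1·0.8000) ≈ 0.4286
After 'falling': P(storm) = 0.3·0.4286 / (0.3·0.4286 + 0.1·0.5714) ≈ 0.6923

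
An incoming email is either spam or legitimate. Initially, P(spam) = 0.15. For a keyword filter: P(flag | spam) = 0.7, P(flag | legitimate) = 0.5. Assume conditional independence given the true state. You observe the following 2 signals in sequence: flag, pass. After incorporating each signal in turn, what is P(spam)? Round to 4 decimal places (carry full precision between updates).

After 'flag': P(spam) = 0.7·0.1500 / (0.7·0.1500 + 0.5·0.8500) ≈ 0.1981
After 'pass': P(spam) = 0.3·0.1981 / (0.3·0.1981 + 0.5·0.8019) ≈ 0.1291

0.1291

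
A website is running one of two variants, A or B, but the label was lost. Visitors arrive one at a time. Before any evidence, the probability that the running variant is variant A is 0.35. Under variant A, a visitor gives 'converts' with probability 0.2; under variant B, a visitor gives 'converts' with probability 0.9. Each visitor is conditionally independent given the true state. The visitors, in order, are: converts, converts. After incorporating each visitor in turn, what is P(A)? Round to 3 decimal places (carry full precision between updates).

Apply Bayes' rule sequentially, carrying P(A) forward.
After 'converts': P(A) = 0.2·0.3500 / (0.2·0.3500 + 0.9·0.6500) ≈ 0.1069
After 'converts': P(A) = 0.2·0.1069 / (0.2·0.1069 + 0.9·0.8931) ≈ 0.0259

0.026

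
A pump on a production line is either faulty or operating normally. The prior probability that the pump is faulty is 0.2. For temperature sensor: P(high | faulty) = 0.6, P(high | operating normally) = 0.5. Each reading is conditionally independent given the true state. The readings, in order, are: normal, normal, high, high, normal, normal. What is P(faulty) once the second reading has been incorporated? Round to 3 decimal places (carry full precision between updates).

Apply Bayes' rule sequentially, carrying P(faulty) forward.
After 'normal': P(faulty) = 0.4·0.2000 / (0.4·0.2000 + 0.5·0.8000) ≈ 0.1667
After 'normal': P(faulty) = 0.4·0.1667 / (0.4·0.1667 + 0.5·0.8333) ≈ 0.1379

0.138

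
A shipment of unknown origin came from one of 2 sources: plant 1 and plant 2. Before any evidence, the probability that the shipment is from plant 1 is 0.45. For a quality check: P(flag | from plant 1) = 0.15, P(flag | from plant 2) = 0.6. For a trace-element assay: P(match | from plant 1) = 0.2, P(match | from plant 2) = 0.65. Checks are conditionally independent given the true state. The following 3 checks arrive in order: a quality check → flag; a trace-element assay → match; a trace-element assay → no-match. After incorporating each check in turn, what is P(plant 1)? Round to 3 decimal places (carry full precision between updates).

After a quality check='flag': P(plant 1) = 0.15·0.4500 / (0.15·0.4500 + 0.6·0.5500) ≈ 0.1698
After a trace-element assay='match': P(plant 1) = 0.2·0.1698 / (0.2·0.1698 + 0.65·0.8302) ≈ 0.0592
After a trace-element assay='no-match': P(plant 1) = 0.8·0.0592 / (0.8·0.0592 + 0.35·0.9408) ≈ 0.1258

0.126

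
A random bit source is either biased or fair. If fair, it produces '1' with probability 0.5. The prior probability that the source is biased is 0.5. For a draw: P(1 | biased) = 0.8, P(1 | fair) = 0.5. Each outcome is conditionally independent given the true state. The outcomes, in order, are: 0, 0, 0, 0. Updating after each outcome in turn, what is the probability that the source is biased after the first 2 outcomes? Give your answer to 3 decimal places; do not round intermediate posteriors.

After '0': P(biased) = 0.2·0.5000 / (0.2·0.5000 + 0.5·0.5000) ≈ 0.2857
After '0': P(biased) = 0.2·0.2857 / (0.2·0.2857 + 0.5·0.7143) ≈ 0.1379

0.138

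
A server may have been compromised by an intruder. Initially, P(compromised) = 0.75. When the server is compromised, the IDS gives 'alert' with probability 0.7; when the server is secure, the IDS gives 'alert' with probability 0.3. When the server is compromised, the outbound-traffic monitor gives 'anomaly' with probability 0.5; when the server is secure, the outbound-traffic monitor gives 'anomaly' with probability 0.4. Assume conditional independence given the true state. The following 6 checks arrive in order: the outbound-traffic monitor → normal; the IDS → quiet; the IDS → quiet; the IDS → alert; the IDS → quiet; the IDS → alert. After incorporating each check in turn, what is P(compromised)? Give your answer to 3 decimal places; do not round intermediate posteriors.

Each posterior becomes the prior for the next update.
After the outbound-traffic monitor='normal': P(compromised) = 0.5·0.7500 / (0.5·0.7500 + 0.6·0.2500) ≈ 0.7143
After the IDS='quiet': P(compromised) = 0.3·0.7143 / (0.3·0.7143 + 0.7·0.2857) ≈ 0.5172
After the IDS='quiet': P(compromised) = 0.3·0.5172 / (0.3·0.5172 + 0.7·0.4828) ≈ 0.3147
After the IDS='alert': P(compromised) = 0.7·0.3147 / (0.7·0.3147 + 0.3·0.6853) ≈ 0.5172
After the IDS='quiet': P(compromised) = 0.3·0.5172 / (0.3·0.5172 + 0.7·0.4828) ≈ 0.3147
After the IDS='alert': P(compromised) = 0.7·0.3147 / (0.7·0.3147 + 0.3·0.6853) ≈ 0.5172

0.517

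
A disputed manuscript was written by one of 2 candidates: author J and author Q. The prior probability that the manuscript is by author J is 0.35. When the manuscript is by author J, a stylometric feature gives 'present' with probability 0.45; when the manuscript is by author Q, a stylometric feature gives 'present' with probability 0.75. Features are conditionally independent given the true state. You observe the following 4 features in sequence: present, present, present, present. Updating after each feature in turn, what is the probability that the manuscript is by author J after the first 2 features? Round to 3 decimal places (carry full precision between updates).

0.162

After 'present': P(author J) = 0.45·0.3500 / (0.45·0.3500 + 0.75·0.6500) ≈ 0.2442
After 'present': P(author J) = 0.45·0.2442 / (0.45·0.2442 + 0.75·0.7558) ≈ 0.1624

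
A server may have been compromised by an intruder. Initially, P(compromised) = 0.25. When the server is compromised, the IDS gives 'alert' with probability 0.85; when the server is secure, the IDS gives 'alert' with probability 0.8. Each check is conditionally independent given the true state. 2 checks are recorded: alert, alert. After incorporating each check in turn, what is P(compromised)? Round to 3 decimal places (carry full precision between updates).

After 'alert': P(compromised) = 0.85·0.2500 / (0.85·0.2500 + 0.8·0.7500) ≈ 0.2615
After 'alert': P(compromised) = 0.85·0.2615 / (0.85·0.2615 + 0.8·0.7385) ≈ 0.2734

0.273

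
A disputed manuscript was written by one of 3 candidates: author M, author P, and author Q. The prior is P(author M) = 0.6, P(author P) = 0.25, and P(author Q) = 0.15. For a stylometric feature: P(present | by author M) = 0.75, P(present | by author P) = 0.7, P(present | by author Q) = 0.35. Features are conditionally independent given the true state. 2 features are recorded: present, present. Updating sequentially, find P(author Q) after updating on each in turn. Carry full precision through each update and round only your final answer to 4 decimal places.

0.0384

After 'present': normaliser = 0.75·0.6000 + 0.7·0.2500 + 0.35·0.1500; P(author M) ≈ 0.6642, P(author P) ≈ 0.2583, P(author Q) ≈ 0.0775
After 'present': normaliser = 0.75·0.6642 + 0.7·0.2583 + 0.35·0.0775; P(author M) ≈ 0.7055, P(author P) ≈ 0.2561, P(author Q) ≈ 0.0384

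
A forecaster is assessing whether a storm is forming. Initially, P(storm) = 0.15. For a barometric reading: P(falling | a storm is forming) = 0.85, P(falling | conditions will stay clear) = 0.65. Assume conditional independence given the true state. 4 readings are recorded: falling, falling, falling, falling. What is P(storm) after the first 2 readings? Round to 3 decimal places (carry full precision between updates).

After 'falling': P(storm) = 0.85·0.1500 / (0.85·0.1500 + 0.65·0.8500) ≈ 0.1875
After 'falling': P(storm) = 0.85·0.1875 / (0.85·0.1875 + 0.65·0.8125) ≈ 0.2318

0.232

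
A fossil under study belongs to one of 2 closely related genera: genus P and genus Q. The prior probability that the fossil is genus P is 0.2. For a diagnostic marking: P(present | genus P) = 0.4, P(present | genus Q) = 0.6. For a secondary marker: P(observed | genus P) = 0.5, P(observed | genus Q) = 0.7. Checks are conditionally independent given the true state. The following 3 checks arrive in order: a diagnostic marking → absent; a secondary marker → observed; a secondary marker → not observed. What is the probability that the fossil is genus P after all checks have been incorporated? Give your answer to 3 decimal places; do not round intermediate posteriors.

0.309

After a diagnostic marking='absent': P(genus P) = 0.6·0.2000 / (0.6·0.2000 + 0.4·0.8000) ≈ 0.2727
After a secondary marker='observed': P(genus P) = 0.5·0.2727 / (0.5·0.2727 + 0.7·0.7273) ≈ 0.2113
After a secondary marker='not observed': P(genus P) = 0.5·0.2113 / (0.5·0.2113 + 0.3·0.7887) ≈ 0.3086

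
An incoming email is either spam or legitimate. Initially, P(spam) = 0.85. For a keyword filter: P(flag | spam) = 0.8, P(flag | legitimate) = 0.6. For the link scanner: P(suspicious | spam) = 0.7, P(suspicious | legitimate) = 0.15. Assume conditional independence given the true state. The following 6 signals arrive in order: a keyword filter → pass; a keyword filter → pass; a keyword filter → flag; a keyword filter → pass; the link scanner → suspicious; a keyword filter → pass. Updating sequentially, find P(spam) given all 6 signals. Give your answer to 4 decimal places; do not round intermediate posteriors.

After a keyword filter='pass': P(spam) = 0.2·0.8500 / (0.2·0.8500 + 0.4·0.1500) ≈ 0.7391
After a keyword filter='pass': P(spam) = 0.2·0.7391 / (0.2·0.7391 + 0.4·0.2609) ≈ 0.5862
After a keyword filter='flag': P(spam) = 0.8·0.5862 / (0.8·0.5862 + 0.6·0.4138) ≈ 0.6538
After a keyword filter='pass': P(spam) = 0.2·0.6538 / (0.2·0.6538 + 0.4·0.3462) ≈ 0.4857
After the link scanner='suspicious': P(spam) = 0.7·0.4857 / (0.7·0.4857 + 0.15·0.5143) ≈ 0.8151
After a keyword filter='pass': P(spam) = 0.2·0.8151 / (0.2·0.8151 + 0.4·0.1849) ≈ 0.6879

0.6879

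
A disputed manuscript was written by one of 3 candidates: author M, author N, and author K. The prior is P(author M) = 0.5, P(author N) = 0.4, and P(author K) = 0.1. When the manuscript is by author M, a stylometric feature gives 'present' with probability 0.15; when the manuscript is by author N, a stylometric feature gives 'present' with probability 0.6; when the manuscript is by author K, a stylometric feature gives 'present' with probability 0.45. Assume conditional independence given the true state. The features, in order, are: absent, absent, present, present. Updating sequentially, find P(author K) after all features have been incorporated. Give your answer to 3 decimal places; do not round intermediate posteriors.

0.164

Each posterior becomes the prior for the next update.
After 'absent': normaliser = 0.85·0.5000 + 0.4·0.4000 + 0.55·0.1000; P(author M) ≈ 0.6641, P(author N) ≈ 0.2500, P(author K) ≈ 0.0859
After 'absent': normaliser = 0.85·0.6641 + 0.4·0.2500 + 0.55·0.0859; P(author M) ≈ 0.7931, P(author N) ≈ 0.1405, P(author K) ≈ 0.0664
After 'present': normaliser = 0.15·0.7931 + 0.6·0.1405 + 0.45·0.0664; P(author M) ≈ 0.5102, P(author N) ≈ 0.3616, P(author K) ≈ 0.1282
After 'present': normaliser = 0.15·0.5102 + 0.6·0.3616 + 0.45·0.1282; P(author M) ≈ 0.2179, P(author N) ≈ 0.6178, P(author K) ≈ 0.1643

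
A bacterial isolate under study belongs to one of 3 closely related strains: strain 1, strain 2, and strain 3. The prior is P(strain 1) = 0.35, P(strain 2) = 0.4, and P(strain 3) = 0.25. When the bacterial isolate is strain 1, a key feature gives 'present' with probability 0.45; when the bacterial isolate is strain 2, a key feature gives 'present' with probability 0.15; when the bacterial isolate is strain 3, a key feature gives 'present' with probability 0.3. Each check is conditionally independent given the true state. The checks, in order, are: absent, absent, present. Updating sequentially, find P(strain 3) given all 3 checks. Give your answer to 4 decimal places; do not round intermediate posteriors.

After 'absent': normaliser = 0.55·0.3500 + 0.85·0.4000 + 0.7·0.2500; P(strain 1) ≈ 0.2721, P(strain 2) ≈ 0.4806, P(strain 3) ≈ 0.2473
After 'absent': normaliser = 0.55·0.2721 + 0.85·0.4806 + 0.7·0.2473; P(strain 1) ≈ 0.2046, P(strain 2) ≈ 0.5586, P(strain 3) ≈ 0.2368
After 'present': normaliser = 0.45·0.2046 + 0.15·0.5586 + 0.3·0.2368; P(strain 1) ≈ 0.3730, P(strain 2) ≈ 0.3394, P(strain 3) ≈ 0.2877

0.2877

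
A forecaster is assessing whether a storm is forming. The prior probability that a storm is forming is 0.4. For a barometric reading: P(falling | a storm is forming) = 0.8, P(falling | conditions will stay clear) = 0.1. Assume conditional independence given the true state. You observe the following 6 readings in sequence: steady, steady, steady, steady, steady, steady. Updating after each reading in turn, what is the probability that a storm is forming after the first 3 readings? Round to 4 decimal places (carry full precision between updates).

0.0073

After 'steady': P(storm) = 0.2·0.4000 / (0.2·0.4000 + 0.9·0.6000) ≈ 0.1290
After 'steady': P(storm) = 0.2·0.1290 / (0.2·0.1290 + 0.9·0.8710) ≈ 0.0319
After 'steady': P(storm) = 0.2·0.0319 / (0.2·0.0319 + 0.9·0.9681) ≈ 0.0073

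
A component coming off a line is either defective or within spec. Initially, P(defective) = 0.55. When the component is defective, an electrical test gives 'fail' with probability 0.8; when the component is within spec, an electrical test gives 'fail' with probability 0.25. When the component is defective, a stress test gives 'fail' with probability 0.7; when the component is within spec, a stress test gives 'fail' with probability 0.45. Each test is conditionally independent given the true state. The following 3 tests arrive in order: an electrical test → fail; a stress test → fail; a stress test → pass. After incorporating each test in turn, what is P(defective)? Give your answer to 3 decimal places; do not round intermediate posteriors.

0.768

After an electrical test='fail': P(defective) = 0.8·0.5500 / (0.8·0.5500 + 0.25·0.4500) ≈ 0.7964
After a stress test='fail': P(defective) = 0.7·0.7964 / (0.7·0.7964 + 0.45·0.2036) ≈ 0.8588
After a stress test='pass': P(defective) = 0.3·0.8588 / (0.3·0.8588 + 0.55·0.1412) ≈ 0.7684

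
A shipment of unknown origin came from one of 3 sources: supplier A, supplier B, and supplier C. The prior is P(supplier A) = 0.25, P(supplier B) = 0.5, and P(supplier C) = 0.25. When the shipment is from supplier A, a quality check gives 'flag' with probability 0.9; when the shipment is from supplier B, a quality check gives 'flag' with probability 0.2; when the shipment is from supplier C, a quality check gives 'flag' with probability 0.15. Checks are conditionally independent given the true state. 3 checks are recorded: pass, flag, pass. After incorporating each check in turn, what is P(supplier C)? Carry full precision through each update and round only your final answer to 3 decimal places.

0.290

Each posterior becomes the prior for the next update.
After 'pass': normaliser = 0.1·0.2500 + 0.8·0.5000 + 0.85·0.2500; P(supplier A) ≈ 0.0392, P(supplier B) ≈ 0.6275, P(supplier C) ≈ 0.3333
After 'flag': normaliser = 0.9·0.0392 + 0.2·0.6275 + 0.15·0.3333; P(supplier A) ≈ 0.1674, P(supplier B) ≈ 0.5953, P(supplier C) ≈ 0.2372
After 'pass': normaliser = 0.1·0.1674 + 0.8·0.5953 + 0.85·0.2372; P(supplier A) ≈ 0.0241, P(supplier B) ≈ 0.6856, P(supplier C) ≈ 0.2903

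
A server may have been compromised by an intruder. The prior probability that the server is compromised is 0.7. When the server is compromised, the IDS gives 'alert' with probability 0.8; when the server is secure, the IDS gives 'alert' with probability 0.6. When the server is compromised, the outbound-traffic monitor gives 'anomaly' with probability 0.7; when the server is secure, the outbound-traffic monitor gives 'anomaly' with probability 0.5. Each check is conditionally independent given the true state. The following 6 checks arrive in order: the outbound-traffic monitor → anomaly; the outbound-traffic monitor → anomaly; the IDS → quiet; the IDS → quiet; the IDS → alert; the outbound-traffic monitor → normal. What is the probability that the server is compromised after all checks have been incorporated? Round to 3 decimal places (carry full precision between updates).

After the outbound-traffic monitor='anomaly': P(compromised) = 0.7·0.7000 / (0.7·0.7000 + 0.5·0.3000) ≈ 0.7656
After the outbound-traffic monitor='anomaly': P(compromised) = 0.7·0.7656 / (0.7·0.7656 + 0.5·0.2344) ≈ 0.8206
After the IDS='quiet': P(compromised) = 0.2·0.8206 / (0.2·0.8206 + 0.4·0.1794) ≈ 0.6957
After the IDS='quiet': P(compromised) = 0.2·0.6957 / (0.2·0.6957 + 0.4·0.3043) ≈ 0.5334
After the IDS='alert': P(compromised) = 0.8·0.5334 / (0.8·0.5334 + 0.6·0.4666) ≈ 0.6039
After the outbound-traffic monitor='normal': P(compromised) = 0.3·0.6039 / (0.3·0.6039 + 0.5·0.3961) ≈ 0.4777

0.478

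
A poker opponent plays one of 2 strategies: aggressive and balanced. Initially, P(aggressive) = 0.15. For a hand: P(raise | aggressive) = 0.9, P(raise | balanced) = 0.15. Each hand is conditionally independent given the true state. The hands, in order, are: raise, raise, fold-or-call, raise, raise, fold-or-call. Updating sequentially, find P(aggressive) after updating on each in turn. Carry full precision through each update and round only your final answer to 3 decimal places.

0.760

After 'raise': P(aggressive) = 0.9·0.1500 / (0.9·0.1500 + 0.15·0.8500) ≈ 0.5143
After 'raise': P(aggressive) = 0.9·0.5143 / (0.9·0.5143 + 0.15·0.4857) ≈ 0.8640
After 'fold-or-call': P(aggressive) = 0.1·0.8640 / (0.1·0.8640 + 0.85·0.1360) ≈ 0.4277
After 'raise': P(aggressive) = 0.9·0.4277 / (0.9·0.4277 + 0.15·0.5723) ≈ 0.8177
After 'raise': P(aggressive) = 0.9·0.8177 / (0.9·0.8177 + 0.15·0.1823) ≈ 0.9642
After 'fold-or-call': P(aggressive) = 0.1·0.9642 / (0.1·0.9642 + 0.85·0.0358) ≈ 0.7599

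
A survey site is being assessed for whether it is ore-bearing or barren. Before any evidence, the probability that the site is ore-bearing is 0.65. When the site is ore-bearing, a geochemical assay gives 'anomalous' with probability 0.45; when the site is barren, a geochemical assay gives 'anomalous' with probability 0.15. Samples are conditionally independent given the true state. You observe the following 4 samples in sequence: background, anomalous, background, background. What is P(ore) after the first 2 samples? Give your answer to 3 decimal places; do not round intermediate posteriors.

After 'background': P(ore) = 0.55·0.6500 / (0.55·0.6500 + 0.85·0.3500) ≈ 0.5458
After 'anomalous': P(ore) = 0.45·0.5458 / (0.45·0.5458 + 0.15·0.4542) ≈ 0.7828

0.783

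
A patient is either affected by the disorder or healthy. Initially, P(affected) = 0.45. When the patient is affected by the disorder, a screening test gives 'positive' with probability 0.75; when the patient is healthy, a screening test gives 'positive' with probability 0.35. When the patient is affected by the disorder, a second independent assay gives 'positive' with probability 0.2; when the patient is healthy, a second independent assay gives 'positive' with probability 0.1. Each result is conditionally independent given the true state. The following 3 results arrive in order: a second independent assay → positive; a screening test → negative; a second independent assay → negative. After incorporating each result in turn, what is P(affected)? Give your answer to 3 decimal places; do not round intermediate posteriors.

0.359

Each posterior becomes the prior for the next update.
After a second independent assay='positive': P(affected) = 0.2·0.4500 / (0.2·0.4500 + 0.1·0.5500) ≈ 0.6207
After a screening test='negative': P(affected) = 0.25·0.6207 / (0.25·0.6207 + 0.65·0.3793) ≈ 0.3863
After a second independent assay='negative': P(affected) = 0.8·0.3863 / (0.8·0.3863 + 0.9·0.6137) ≈ 0.3587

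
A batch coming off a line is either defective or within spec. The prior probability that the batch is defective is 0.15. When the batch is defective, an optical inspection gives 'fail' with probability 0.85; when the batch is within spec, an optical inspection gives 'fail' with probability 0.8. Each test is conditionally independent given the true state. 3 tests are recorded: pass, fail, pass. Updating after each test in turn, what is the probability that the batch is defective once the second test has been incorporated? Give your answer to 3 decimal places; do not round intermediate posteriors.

After 'pass': P(defective) = 0.15·0.1500 / (0.15·0.1500 + 0.2·0.8500) ≈ 0.1169
After 'fail': P(defective) = 0.85·0.1169 / (0.85·0.1169 + 0.8·0.8831) ≈ 0.1233

0.123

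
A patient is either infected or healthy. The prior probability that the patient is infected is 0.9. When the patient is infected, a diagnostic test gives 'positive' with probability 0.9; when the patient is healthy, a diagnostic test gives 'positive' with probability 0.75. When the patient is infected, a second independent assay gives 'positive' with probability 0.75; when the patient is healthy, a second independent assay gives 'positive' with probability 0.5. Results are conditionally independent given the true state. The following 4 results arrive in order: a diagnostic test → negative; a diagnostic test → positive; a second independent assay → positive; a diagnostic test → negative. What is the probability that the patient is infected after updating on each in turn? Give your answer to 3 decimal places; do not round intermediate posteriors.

0.722

After a diagnostic test='negative': P(infected) = 0.1·0.9000 / (0.1·0.9000 + 0.25·0.1000) ≈ 0.7826
After a diagnostic test='positive': P(infected) = 0.9·0.7826 / (0.9·0.7826 + 0.75·0.2174) ≈ 0.8120
After a second independent assay='positive': P(infected) = 0.75·0.8120 / (0.75·0.8120 + 0.5·0.1880) ≈ 0.8663
After a diagnostic test='negative': P(infected) = 0.1·0.8663 / (0.1·0.8663 + 0.25·0.1337) ≈ 0.7216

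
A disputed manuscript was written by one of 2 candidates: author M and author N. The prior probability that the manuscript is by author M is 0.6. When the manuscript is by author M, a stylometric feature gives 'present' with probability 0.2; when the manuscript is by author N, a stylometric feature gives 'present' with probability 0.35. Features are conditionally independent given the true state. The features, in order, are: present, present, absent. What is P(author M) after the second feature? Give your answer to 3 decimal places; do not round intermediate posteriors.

Apply Bayes' rule sequentially, carrying P(author M) forward.
After 'present': P(author M) = 0.2·0.6000 / (0.2·0.6000 + 0.35·0.4000) ≈ 0.4615
After 'present': P(author M) = 0.2·0.4615 / (0.2·0.4615 + 0.35·0.5385) ≈ 0.3288

0.329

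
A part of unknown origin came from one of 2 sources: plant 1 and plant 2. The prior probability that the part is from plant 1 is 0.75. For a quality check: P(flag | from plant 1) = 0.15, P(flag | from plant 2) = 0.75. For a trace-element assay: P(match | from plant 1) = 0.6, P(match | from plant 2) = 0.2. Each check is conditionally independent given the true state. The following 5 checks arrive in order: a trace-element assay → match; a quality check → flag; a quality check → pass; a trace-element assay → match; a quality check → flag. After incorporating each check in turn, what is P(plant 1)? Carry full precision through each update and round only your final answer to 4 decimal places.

Apply Bayes' rule sequentially, carrying P(plant 1) forward.
After a trace-element assay='match': P(plant 1) = 0.6·0.7500 / (0.6·0.7500 + 0.2·0.2500) ≈ 0.9000
After a quality check='flag': P(plant 1) = 0.15·0.9000 / (0.15·0.9000 + 0.75·0.1000) ≈ 0.6429
After a quality check='pass': P(plant 1) = 0.85·0.6429 / (0.85·0.6429 + 0.25·0.3571) ≈ 0.8596
After a trace-element assay='match': P(plant 1) = 0.6·0.8596 / (0.6·0.8596 + 0.2·0.1404) ≈ 0.9483
After a quality check='flag': P(plant 1) = 0.15·0.9483 / (0.15·0.9483 + 0.75·0.0517) ≈ 0.7860

0.7860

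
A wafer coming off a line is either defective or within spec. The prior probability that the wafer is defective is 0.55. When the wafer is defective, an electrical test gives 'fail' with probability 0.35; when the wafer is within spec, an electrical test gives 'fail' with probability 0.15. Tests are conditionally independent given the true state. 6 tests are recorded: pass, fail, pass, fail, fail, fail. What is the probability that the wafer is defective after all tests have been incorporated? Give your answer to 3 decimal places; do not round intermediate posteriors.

0.955

After 'pass': P(defective) = 0.65·0.5500 / (0.65·0.5500 + 0.85·0.4500) ≈ 0.4831
After 'fail': P(defective) = 0.35·0.4831 / (0.35·0.4831 + 0.15·0.5169) ≈ 0.6856
After 'pass': P(defective) = 0.65·0.6856 / (0.65·0.6856 + 0.85·0.3144) ≈ 0.6251
After 'fail': P(defective) = 0.35·0.6251 / (0.35·0.6251 + 0.15·0.3749) ≈ 0.7956
After 'fail': P(defective) = 0.35·0.7956 / (0.35·0.7956 + 0.15·0.2044) ≈ 0.9008
After 'fail': P(defective) = 0.35·0.9008 / (0.35·0.9008 + 0.15·0.0992) ≈ 0.9549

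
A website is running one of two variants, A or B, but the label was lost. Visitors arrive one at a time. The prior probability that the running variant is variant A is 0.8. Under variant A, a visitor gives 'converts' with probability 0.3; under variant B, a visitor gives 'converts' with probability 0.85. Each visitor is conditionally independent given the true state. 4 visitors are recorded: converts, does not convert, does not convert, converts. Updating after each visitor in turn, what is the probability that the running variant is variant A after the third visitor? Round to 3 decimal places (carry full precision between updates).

0.968

After 'converts': P(A) = 0.3·0.8000 / (0.3·0.8000 + 0.85·0.2000) ≈ 0.5854
After 'does not convert': P(A) = 0.7·0.5854 / (0.7·0.5854 + 0.15·0.4146) ≈ 0.8682
After 'does not convert': P(A) = 0.7·0.8682 / (0.7·0.8682 + 0.15·0.1318) ≈ 0.9685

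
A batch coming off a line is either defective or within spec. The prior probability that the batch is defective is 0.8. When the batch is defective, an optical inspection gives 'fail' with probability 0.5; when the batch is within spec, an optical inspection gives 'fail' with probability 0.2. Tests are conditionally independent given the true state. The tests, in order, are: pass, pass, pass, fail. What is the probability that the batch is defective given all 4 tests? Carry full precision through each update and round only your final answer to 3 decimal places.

Each posterior becomes the prior for the next update.
After 'pass': P(defective) = 0.5·0.8000 / (0.5·0.8000 + 0.8·0.2000) ≈ 0.7143
After 'pass': P(defective) = 0.5·0.7143 / (0.5·0.7143 + 0.8·0.2857) ≈ 0.6098
After 'pass': P(defective) = 0.5·0.6098 / (0.5·0.6098 + 0.8·0.3902) ≈ 0.4941
After 'fail': P(defective) = 0.5·0.4941 / (0.5·0.4941 + 0.2·0.5059) ≈ 0.7094

0.709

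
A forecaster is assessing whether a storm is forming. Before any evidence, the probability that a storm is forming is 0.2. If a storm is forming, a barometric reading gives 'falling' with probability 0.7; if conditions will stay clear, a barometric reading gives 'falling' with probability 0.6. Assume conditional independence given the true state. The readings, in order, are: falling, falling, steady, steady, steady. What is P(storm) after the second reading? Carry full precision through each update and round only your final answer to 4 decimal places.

After 'falling': P(storm) = 0.7·0.2000 / (0.7·0.2000 + 0.6·0.8000) ≈ 0.2258
After 'falling': P(storm) = 0.7·0.2258 / (0.7·0.2258 + 0.6·0.7742) ≈ 0.2539

0.2539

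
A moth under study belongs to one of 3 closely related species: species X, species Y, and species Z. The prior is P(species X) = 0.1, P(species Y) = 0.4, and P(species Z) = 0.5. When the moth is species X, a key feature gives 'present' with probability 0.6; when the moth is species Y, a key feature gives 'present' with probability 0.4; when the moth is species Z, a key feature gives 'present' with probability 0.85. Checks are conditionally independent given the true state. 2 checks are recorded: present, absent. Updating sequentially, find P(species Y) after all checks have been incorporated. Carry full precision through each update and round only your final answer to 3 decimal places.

After 'present': normaliser = 0.6·0.1000 + 0.4·0.4000 + 0.85·0.5000; P(species X) ≈ 0.0930, P(species Y) ≈ 0.2481, P(species Z) ≈ 0.6589
After 'absent': normaliser = 0.4·0.0930 + 0.6·0.2481 + 0.15·0.6589; P(species X) ≈ 0.1306, P(species Y) ≈ 0.5224, P(species Z) ≈ 0.3469

0.522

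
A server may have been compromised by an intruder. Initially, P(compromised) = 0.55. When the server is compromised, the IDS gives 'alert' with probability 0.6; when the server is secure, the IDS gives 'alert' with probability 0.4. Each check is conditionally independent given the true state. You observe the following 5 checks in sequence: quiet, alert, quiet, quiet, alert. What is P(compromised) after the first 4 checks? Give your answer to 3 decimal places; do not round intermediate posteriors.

0.352

After 'quiet': P(compromised) = 0.4·0.5500 / (0.4·0.5500 + 0.6·0.4500) ≈ 0.4490
After 'alert': P(compromised) = 0.6·0.4490 / (0.6·0.4490 + 0.4·0.5510) ≈ 0.5500
After 'quiet': P(compromised) = 0.4·0.5500 / (0.4·0.5500 + 0.6·0.4500) ≈ 0.4490
After 'quiet': P(compromised) = 0.4·0.4490 / (0.4·0.4490 + 0.6·0.5510) ≈ 0.3520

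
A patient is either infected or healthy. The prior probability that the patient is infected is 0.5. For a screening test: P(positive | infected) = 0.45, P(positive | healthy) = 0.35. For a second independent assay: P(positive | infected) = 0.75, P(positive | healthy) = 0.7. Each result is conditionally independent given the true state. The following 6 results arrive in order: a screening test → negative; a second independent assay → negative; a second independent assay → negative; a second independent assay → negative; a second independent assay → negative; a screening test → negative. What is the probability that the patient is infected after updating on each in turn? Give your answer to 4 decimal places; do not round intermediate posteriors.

After a screening test='negative': P(infected) = 0.55·0.5000 / (0.55·0.5000 + 0.65·0.5000) ≈ 0.4583
After a second independent assay='negative': P(infected) = 0.25·0.4583 / (0.25·0.4583 + 0.3·0.5417) ≈ 0.4135
After a second independent assay='negative': P(infected) = 0.25·0.4135 / (0.25·0.4135 + 0.3·0.5865) ≈ 0.3701
After a second independent assay='negative': P(infected) = 0.25·0.3701 / (0.25·0.3701 + 0.3·0.6299) ≈ 0.3287
After a second independent assay='negative': P(infected) = 0.25·0.3287 / (0.25·0.3287 + 0.3·0.6713) ≈ 0.2898
After a screening test='negative': P(infected) = 0.55·0.2898 / (0.55·0.2898 + 0.65·0.7102) ≈ 0.2567

0.2567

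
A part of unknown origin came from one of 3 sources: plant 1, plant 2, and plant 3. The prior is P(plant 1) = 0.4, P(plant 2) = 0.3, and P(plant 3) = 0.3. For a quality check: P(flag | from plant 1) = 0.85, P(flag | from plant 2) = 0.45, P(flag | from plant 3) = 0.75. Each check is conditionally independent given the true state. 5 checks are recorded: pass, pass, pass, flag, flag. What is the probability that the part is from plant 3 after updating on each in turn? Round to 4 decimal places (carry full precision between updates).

0.1922

Each posterior becomes the prior for the next update.
After 'pass': normaliser = 0.15·0.4000 + 0.55·0.3000 + 0.25·0.3000; P(plant 1) ≈ 0.2000, P(plant 2) ≈ 0.5500, P(plant 3) ≈ 0.2500
After 'pass': normaliser = 0.15·0.2000 + 0.55·0.5500 + 0.25·0.2500; P(plant 1) ≈ 0.0759, P(plant 2) ≈ 0.7658, P(plant 3) ≈ 0.1582
After 'pass': normaliser = 0.15·0.0759 + 0.55·0.7658 + 0.25·0.1582; P(plant 1) ≈ 0.0241, P(plant 2) ≈ 0.8921, P(plant 3) ≈ 0.0838
After 'flag': normaliser = 0.85·0.0241 + 0.45·0.8921 + 0.75·0.0838; P(plant 1) ≈ 0.0423, P(plant 2) ≈ 0.8281, P(plant 3) ≈ 0.1296
After 'flag': normaliser = 0.85·0.0423 + 0.45·0.8281 + 0.75·0.1296; P(plant 1) ≈ 0.0711, P(plant 2) ≈ 0.7367, P(plant 3) ≈ 0.1922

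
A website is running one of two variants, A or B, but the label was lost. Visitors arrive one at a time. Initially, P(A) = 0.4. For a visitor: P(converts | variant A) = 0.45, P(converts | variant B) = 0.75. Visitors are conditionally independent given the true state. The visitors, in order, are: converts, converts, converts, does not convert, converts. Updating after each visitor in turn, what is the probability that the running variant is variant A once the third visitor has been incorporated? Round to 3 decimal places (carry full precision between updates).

After 'converts': P(A) = 0.45·0.4000 / (0.45·0.4000 + 0.75·0.6000) ≈ 0.2857
After 'converts': P(A) = 0.45·0.2857 / (0.45·0.2857 + 0.75·0.7143) ≈ 0.1935
After 'converts': P(A) = 0.45·0.1935 / (0.45·0.1935 + 0.75·0.8065) ≈ 0.1259

0.126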